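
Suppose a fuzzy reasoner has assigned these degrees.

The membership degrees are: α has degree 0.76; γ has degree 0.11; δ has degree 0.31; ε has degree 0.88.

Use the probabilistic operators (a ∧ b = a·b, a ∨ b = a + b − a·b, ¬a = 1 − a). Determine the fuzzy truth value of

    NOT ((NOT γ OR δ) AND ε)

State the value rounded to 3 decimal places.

NOT γ = 1 − 0.1100 = 0.8900
NOT γ OR δ = a + b − a·b on (0.8900, 0.3100) = 0.9241
(NOT γ OR δ) AND ε = a·b on (0.9241, 0.8800) = 0.8132
NOT ((NOT γ OR δ) AND ε) = 1 − 0.8132 = 0.1868

0.187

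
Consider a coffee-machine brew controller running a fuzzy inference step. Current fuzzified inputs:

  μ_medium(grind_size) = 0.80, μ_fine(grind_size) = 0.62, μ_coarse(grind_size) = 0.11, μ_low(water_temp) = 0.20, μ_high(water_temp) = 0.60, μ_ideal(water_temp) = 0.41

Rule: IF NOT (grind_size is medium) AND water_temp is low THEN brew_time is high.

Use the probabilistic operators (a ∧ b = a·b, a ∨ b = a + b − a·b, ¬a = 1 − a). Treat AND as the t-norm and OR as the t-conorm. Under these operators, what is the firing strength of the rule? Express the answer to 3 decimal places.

firing strength: ¬medium=1−0.80=0.20, low=0.20; AND[a·b] → w = 0.0400

0.040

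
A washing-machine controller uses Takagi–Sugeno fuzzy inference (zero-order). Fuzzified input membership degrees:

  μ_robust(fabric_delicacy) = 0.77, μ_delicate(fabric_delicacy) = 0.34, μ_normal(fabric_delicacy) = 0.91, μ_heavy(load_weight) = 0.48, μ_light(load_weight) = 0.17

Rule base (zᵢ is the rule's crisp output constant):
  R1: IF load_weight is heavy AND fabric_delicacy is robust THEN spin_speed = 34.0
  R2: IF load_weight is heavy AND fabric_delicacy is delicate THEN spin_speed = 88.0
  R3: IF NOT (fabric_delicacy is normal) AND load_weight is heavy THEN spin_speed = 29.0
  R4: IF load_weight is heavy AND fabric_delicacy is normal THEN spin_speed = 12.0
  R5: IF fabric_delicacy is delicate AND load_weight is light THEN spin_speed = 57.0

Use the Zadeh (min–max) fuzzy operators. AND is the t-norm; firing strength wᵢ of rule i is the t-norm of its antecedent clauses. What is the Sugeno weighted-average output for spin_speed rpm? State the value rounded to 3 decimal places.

41.218

R1 (z=34.0): heavy=0.48, robust=0.77; AND[min(a, b)] → w = 0.48
R2 (z=88.0): heavy=0.48, delicate=0.34; AND[min(a, b)] → w = 0.34
R3 (z=29.0): ¬normal=1−0.91=0.09, heavy=0.48; AND[min(a, b)] → w = 0.09
R4 (z=12.0): heavy=0.48, normal=0.91; AND[min(a, b)] → w = 0.48
R5 (z=57.0): delicate=0.34, light=0.17; AND[min(a, b)] → w = 0.17
Weighted average = (0.48·34.0 + 0.34·88.0 + 0.09·29.0 + 0.48·12.0 + 0.17·57.0) / (0.48 + 0.34 + 0.09 + 0.48 + 0.17)
  = 64.3000 / 1.5600 = 41.218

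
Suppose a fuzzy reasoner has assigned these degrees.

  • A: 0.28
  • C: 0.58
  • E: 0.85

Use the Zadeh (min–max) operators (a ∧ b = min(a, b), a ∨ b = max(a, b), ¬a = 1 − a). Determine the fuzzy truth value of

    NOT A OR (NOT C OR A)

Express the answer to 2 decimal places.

0.72

NOT A = 1 − 0.28 = 0.72
NOT C = 1 − 0.58 = 0.42
NOT C OR A = max(a, b) on (0.42, 0.28) = 0.42
NOT A OR (NOT C OR A) = max(a, b) on (0.72, 0.42) = 0.72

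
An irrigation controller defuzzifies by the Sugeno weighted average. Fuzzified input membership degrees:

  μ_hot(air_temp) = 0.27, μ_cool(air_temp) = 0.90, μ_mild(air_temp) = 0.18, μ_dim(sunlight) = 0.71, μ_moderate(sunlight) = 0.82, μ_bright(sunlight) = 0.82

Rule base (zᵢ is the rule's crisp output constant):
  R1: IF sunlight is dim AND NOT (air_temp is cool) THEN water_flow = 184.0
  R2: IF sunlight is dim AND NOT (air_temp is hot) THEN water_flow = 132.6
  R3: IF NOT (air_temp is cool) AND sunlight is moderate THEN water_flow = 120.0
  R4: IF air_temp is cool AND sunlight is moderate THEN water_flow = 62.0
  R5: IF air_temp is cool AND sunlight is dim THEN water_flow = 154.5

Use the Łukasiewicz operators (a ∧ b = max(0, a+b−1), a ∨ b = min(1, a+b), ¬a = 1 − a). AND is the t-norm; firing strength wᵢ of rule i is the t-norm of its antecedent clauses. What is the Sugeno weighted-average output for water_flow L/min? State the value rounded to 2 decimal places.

111.43

R1 (z=184.0): dim=0.71, ¬cool=1−0.90=0.10; AND[max(0, a+b−1)] → w = 0.00
R2 (z=132.6): dim=0.71, ¬hot=1−0.27=0.73; AND[max(0, a+b−1)] → w = 0.44
R3 (z=120.0): ¬cool=1−0.90=0.10, moderate=0.82; AND[max(0, a+b−1)] → w = 0.00
R4 (z=62.0): cool=0.90, moderate=0.82; AND[max(0, a+b−1)] → w = 0.72
R5 (z=154.5): cool=0.90, dim=0.71; AND[max(0, a+b−1)] → w = 0.61
Weighted average = (0.00·184.0 + 0.44·132.6 + 0.00·120.0 + 0.72·62.0 + 0.61·154.5) / (0.00 + 0.44 + 0.00 + 0.72 + 0.61)
  = 197.2290 / 1.7700 = 111.43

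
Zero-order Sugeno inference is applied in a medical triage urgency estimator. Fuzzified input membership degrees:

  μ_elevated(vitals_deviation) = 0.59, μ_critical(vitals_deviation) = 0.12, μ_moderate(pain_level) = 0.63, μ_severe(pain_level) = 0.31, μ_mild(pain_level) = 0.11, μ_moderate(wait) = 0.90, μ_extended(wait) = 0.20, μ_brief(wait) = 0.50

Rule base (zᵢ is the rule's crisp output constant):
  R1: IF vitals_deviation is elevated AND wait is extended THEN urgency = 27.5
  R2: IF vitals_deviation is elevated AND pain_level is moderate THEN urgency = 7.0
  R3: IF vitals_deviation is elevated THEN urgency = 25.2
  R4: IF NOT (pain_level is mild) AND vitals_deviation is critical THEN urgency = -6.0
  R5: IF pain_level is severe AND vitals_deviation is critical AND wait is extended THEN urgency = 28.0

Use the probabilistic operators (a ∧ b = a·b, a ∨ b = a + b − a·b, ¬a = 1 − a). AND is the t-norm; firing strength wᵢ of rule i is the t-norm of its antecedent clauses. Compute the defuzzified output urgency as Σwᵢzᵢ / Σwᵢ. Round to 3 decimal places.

16.988

R1 (z=27.5): elevated=0.59, extended=0.20; AND[a·b] → w = 0.1180
R2 (z=7.0): elevated=0.59, moderate=0.63; AND[a·b] → w = 0.3717
R3 (z=25.2): elevated=0.59 → w = 0.5900
R4 (z=-6.0): ¬mild=1−0.11=0.89, critical=0.12; AND[a·b] → w = 0.1068
R5 (z=28.0): severe=0.31, critical=0.12, extended=0.20; AND[a·b] → w = 0.0074
Weighted average = (0.1180·27.5 + 0.3717·7.0 + 0.5900·25.2 + 0.1068·-6.0 + 0.0074·28.0) / (0.1180 + 0.3717 + 0.5900 + 0.1068 + 0.0074)
  = 20.2824 / 1.1939 = 16.988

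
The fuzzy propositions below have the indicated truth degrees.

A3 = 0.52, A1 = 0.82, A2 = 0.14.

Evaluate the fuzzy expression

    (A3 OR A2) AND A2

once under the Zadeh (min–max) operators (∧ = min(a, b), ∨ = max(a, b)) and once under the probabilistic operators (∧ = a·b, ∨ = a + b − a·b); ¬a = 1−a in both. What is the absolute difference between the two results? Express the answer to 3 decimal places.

Under Zadeh (min–max):
  A3 OR A2 = max(a, b) on (0.52, 0.14) = 0.52
  (A3 OR A2) AND A2 = min(a, b) on (0.52, 0.14) = 0.14
  → value = 0.1400
Under probabilistic:
  A3 OR A2 = a + b − a·b on (0.5200, 0.1400) = 0.5872
  (A3 OR A2) AND A2 = a·b on (0.5872, 0.1400) = 0.0822
  → value = 0.0822
|0.1400 − 0.0822| = 0.058

0.058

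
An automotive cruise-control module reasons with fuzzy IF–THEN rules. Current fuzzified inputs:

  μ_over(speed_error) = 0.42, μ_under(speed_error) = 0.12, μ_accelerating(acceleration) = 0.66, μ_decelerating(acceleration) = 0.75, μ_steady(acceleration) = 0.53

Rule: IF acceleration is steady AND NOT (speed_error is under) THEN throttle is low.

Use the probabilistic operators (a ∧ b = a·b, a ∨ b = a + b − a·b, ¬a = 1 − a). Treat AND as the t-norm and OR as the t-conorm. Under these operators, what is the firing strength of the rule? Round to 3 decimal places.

0.466

firing strength: steady=0.53, ¬under=1−0.12=0.88; AND[a·b] → w = 0.4664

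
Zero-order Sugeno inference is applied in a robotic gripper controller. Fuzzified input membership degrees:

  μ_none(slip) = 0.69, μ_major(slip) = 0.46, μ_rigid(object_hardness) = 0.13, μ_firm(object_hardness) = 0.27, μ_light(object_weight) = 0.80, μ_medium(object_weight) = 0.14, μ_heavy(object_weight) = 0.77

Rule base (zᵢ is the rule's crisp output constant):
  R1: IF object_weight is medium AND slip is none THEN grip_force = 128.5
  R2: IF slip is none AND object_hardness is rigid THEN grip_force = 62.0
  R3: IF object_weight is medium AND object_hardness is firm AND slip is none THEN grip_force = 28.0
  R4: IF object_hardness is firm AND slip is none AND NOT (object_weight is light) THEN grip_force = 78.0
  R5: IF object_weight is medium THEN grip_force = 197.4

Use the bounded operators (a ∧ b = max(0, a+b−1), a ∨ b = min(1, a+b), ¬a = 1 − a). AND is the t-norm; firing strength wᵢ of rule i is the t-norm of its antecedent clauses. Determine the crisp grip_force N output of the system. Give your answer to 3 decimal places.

R1 (z=128.5): medium=0.14, none=0.69; AND[max(0, a+b−1)] → w = 0.00
R2 (z=62.0): none=0.69, rigid=0.13; AND[max(0, a+b−1)] → w = 0.00
R3 (z=28.0): medium=0.14, firm=0.27, none=0.69; AND[max(0, a+b−1)] → w = 0.00
R4 (z=78.0): firm=0.27, none=0.69, ¬light=1−0.80=0.20; AND[max(0, a+b−1)] → w = 0.00
R5 (z=197.4): medium=0.14 → w = 0.14
Weighted average = (0.00·128.5 + 0.00·62.0 + 0.00·28.0 + 0.00·78.0 + 0.14·197.4) / (0.00 + 0.00 + 0.00 + 0.00 + 0.14)
  = 27.6360 / 0.1400 = 197.400

197.400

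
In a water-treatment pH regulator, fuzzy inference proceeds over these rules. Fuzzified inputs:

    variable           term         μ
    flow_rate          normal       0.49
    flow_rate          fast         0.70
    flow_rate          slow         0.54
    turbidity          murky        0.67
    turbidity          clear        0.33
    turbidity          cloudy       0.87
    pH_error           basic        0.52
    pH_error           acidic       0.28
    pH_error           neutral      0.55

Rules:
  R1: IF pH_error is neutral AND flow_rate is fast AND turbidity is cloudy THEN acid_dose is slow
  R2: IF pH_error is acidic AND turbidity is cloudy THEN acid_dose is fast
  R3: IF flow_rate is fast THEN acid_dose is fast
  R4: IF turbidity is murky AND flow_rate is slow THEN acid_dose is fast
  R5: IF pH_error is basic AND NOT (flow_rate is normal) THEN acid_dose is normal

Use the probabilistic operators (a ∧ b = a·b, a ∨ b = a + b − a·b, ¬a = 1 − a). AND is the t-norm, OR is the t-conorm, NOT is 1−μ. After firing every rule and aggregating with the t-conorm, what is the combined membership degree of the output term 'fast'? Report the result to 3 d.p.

0.855

R1: neutral=0.55, fast=0.70, cloudy=0.87; AND[a·b] → w = 0.3350
R2: acidic=0.28, cloudy=0.87; AND[a·b] → w = 0.2436
R3: fast=0.70 → w = 0.7000
R4: murky=0.67, slow=0.54; AND[a·b] → w = 0.3618
R5: basic=0.52, ¬normal=1−0.49=0.51; AND[a·b] → w = 0.2652
Rules with consequent 'fast': {R2, R3, R4} → strengths 0.2436, 0.7000, 0.3618
Aggregate via t-conorm [a + b − a·b]: 0.8552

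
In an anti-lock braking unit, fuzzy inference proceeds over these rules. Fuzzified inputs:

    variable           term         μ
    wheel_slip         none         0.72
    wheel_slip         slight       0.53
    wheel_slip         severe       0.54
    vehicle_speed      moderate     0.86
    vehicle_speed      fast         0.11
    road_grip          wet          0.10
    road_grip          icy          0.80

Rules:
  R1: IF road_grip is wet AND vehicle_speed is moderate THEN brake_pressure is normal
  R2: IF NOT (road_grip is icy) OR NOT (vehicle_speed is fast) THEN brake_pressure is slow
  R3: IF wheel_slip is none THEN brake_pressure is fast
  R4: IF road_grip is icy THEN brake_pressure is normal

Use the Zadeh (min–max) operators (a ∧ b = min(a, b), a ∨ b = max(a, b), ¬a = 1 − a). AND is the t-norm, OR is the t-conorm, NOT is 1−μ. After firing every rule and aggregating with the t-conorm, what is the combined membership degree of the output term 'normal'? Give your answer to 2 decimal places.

0.80

R1: wet=0.10, moderate=0.86; AND[min(a, b)] → w = 0.10
R2: ¬icy=1−0.80=0.20, ¬fast=1−0.11=0.89; OR[max(a, b)] → w = 0.89
R3: none=0.72 → w = 0.72
R4: icy=0.80 → w = 0.80
Rules with consequent 'normal': {R1, R4} → strengths 0.10, 0.80
Aggregate via t-conorm [max(a, b)]: 0.80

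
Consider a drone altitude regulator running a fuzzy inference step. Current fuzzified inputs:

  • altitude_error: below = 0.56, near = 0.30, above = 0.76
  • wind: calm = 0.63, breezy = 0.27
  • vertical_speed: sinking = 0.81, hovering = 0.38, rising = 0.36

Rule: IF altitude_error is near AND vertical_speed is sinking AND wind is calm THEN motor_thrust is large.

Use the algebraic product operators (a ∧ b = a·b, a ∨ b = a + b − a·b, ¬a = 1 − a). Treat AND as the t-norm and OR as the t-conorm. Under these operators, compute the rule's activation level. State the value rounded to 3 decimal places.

firing strength: near=0.30, sinking=0.81, calm=0.63; AND[a·b] → w = 0.1531

0.153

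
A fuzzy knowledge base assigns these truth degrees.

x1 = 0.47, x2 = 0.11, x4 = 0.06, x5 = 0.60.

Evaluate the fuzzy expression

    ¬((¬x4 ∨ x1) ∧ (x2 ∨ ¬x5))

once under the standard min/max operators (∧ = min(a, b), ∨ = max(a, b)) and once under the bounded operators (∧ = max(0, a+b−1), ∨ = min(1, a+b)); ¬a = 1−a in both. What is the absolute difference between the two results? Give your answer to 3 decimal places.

Under standard min/max:
  ¬x4 = 1 − 0.06 = 0.94
  ¬x4 ∨ x1 = max(a, b) on (0.94, 0.47) = 0.94
  ¬x5 = 1 − 0.60 = 0.40
  x2 ∨ ¬x5 = max(a, b) on (0.11, 0.40) = 0.40
  (¬x4 ∨ x1) ∧ (x2 ∨ ¬x5) = min(a, b) on (0.94, 0.40) = 0.40
  ¬((¬x4 ∨ x1) ∧ (x2 ∨ ¬x5)) = 1 − 0.40 = 0.60
  → value = 0.6000
Under bounded:
  ¬x4 = 1 − 0.06 = 0.94
  ¬x4 ∨ x1 = min(1, a+b) on (0.94, 0.47) = 1.00
  ¬x5 = 1 − 0.60 = 0.40
  x2 ∨ ¬x5 = min(1, a+b) on (0.11, 0.40) = 0.51
  (¬x4 ∨ x1) ∧ (x2 ∨ ¬x5) = max(0, a+b−1) on (1.00, 0.51) = 0.51
  ¬((¬x4 ∨ x1) ∧ (x2 ∨ ¬x5)) = 1 − 0.51 = 0.49
  → value = 0.4900
|0.6000 − 0.4900| = 0.110

0.110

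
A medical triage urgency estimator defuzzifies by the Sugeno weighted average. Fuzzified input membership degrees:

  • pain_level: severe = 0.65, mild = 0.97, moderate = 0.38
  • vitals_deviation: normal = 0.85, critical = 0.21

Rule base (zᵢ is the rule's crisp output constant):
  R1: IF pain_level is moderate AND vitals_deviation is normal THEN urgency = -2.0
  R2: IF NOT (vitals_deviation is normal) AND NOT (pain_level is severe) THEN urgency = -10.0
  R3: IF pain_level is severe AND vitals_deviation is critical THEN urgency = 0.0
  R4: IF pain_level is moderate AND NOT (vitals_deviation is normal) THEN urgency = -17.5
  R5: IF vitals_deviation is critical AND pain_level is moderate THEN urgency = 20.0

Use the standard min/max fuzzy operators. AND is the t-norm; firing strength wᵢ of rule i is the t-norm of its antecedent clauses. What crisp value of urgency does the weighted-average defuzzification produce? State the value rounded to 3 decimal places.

-0.623

R1 (z=-2.0): moderate=0.38, normal=0.85; AND[min(a, b)] → w = 0.38
R2 (z=-10.0): ¬normal=1−0.85=0.15, ¬severe=1−0.65=0.35; AND[min(a, b)] → w = 0.15
R3 (z=0.0): severe=0.65, critical=0.21; AND[min(a, b)] → w = 0.21
R4 (z=-17.5): moderate=0.38, ¬normal=1−0.85=0.15; AND[min(a, b)] → w = 0.15
R5 (z=20.0): critical=0.21, moderate=0.38; AND[min(a, b)] → w = 0.21
Weighted average = (0.38·-2.0 + 0.15·-10.0 + 0.21·0.0 + 0.15·-17.5 + 0.21·20.0) / (0.38 + 0.15 + 0.21 + 0.15 + 0.21)
  = -0.6850 / 1.1000 = -0.623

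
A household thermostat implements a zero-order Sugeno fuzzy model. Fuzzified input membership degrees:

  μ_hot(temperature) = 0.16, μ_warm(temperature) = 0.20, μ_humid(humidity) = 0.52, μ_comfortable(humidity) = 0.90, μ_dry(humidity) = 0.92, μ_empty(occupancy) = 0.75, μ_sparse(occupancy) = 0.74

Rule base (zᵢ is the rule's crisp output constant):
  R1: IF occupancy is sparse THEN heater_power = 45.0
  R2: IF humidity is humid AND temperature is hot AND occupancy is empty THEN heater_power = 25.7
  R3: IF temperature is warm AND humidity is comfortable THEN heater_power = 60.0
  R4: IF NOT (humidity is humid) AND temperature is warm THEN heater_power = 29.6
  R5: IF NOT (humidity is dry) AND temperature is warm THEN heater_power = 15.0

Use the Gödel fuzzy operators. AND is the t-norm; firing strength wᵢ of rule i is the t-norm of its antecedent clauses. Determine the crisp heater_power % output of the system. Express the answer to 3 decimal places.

40.965

R1 (z=45.0): sparse=0.74 → w = 0.74
R2 (z=25.7): humid=0.52, hot=0.16, empty=0.75; AND[min(a, b)] → w = 0.16
R3 (z=60.0): warm=0.20, comfortable=0.90; AND[min(a, b)] → w = 0.20
R4 (z=29.6): ¬humid=1−0.52=0.48, warm=0.20; AND[min(a, b)] → w = 0.20
R5 (z=15.0): ¬dry=1−0.92=0.08, warm=0.20; AND[min(a, b)] → w = 0.08
Weighted average = (0.74·45.0 + 0.16·25.7 + 0.20·60.0 + 0.20·29.6 + 0.08·15.0) / (0.74 + 0.16 + 0.20 + 0.20 + 0.08)
  = 56.5320 / 1.3800 = 40.965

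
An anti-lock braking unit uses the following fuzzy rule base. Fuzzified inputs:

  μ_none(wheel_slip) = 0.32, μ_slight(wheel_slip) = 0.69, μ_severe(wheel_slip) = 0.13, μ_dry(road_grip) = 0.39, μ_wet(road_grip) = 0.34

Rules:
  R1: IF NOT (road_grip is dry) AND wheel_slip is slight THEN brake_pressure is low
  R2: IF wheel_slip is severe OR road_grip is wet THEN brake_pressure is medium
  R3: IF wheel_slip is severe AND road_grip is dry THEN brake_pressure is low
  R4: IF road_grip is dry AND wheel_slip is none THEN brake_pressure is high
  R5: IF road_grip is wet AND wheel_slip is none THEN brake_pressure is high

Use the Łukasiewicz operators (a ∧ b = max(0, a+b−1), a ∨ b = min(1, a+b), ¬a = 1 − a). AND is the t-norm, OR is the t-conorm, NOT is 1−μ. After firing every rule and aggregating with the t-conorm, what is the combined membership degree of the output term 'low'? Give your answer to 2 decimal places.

R1: ¬dry=1−0.39=0.61, slight=0.69; AND[max(0, a+b−1)] → w = 0.30
R2: severe=0.13, wet=0.34; OR[min(1, a+b)] → w = 0.47
R3: severe=0.13, dry=0.39; AND[max(0, a+b−1)] → w = 0.00
R4: dry=0.39, none=0.32; AND[max(0, a+b−1)] → w = 0.00
R5: wet=0.34, none=0.32; AND[max(0, a+b−1)] → w = 0.00
Rules with consequent 'low': {R1, R3} → strengths 0.30, 0.00
Aggregate via t-conorm [min(1, a+b)]: 0.30

0.30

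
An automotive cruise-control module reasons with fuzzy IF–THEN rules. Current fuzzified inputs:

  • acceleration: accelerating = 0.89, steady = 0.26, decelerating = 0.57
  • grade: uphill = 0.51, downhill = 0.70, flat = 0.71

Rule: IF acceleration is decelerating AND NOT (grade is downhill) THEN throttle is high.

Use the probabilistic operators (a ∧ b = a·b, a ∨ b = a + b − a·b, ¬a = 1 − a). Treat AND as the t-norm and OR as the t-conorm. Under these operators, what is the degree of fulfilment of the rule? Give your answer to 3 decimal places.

firing strength: decelerating=0.57, ¬downhill=1−0.70=0.30; AND[a·b] → w = 0.1710

0.171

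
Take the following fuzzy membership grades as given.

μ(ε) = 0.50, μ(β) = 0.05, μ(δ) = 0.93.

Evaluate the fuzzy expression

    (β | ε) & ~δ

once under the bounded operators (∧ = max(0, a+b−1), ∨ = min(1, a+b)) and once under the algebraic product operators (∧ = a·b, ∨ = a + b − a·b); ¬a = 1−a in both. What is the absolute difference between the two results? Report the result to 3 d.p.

0.037

Under bounded:
  β | ε = min(1, a+b) on (0.05, 0.50) = 0.55
  ~δ = 1 − 0.93 = 0.07
  (β | ε) & ~δ = max(0, a+b−1) on (0.55, 0.07) = 0.00
  → value = 0.0000
Under algebraic product:
  β | ε = a + b − a·b on (0.0500, 0.5000) = 0.5250
  ~δ = 1 − 0.9300 = 0.0700
  (β | ε) & ~δ = a·b on (0.5250, 0.0700) = 0.0367
  → value = 0.0367
|0.0000 − 0.0367| = 0.037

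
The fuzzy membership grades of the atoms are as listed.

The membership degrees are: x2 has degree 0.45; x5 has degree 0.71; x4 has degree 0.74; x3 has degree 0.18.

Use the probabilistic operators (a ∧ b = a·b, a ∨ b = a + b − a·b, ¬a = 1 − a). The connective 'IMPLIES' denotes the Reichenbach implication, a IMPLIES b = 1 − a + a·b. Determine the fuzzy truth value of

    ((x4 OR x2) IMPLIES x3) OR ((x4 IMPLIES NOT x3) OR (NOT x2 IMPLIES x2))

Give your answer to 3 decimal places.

0.972

x4 OR x2 = a + b − a·b on (0.7400, 0.4500) = 0.8570
(x4 OR x2) IMPLIES x3  [Reichenbach: 1 − a + a·b] with a=0.8570, b=0.1800 → 0.2973
NOT x3 = 1 − 0.1800 = 0.8200
x4 IMPLIES NOT x3  [Reichenbach: 1 − a + a·b] with a=0.7400, b=0.8200 → 0.8668
NOT x2 = 1 − 0.4500 = 0.5500
NOT x2 IMPLIES x2  [Reichenbach: 1 − a + a·b] with a=0.5500, b=0.4500 → 0.6975
(x4 IMPLIES NOT x3) OR (NOT x2 IMPLIES x2) = a + b − a·b on (0.8668, 0.6975) = 0.9597
((x4 OR x2) IMPLIES x3) OR ((x4 IMPLIES NOT x3) OR (NOT x2 IMPLIES x2)) = a + b − a·b on (0.2973, 0.9597) = 0.9717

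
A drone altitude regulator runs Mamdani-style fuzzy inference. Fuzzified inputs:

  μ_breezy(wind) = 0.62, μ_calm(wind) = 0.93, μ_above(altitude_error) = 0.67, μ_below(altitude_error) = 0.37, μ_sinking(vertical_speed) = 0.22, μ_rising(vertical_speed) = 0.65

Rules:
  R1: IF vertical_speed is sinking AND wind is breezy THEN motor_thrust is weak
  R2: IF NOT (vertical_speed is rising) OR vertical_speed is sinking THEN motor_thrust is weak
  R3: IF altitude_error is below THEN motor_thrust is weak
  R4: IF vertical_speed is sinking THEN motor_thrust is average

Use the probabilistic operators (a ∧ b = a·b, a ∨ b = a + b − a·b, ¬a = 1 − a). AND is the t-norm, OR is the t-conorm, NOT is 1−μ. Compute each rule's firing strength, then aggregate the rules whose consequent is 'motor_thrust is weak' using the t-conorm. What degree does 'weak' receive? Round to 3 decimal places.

R1: sinking=0.22, breezy=0.62; AND[a·b] → w = 0.1364
R2: ¬rising=1−0.65=0.35, sinking=0.22; OR[a + b − a·b] → w = 0.4930
R3: below=0.37 → w = 0.3700
R4: sinking=0.22 → w = 0.2200
Rules with consequent 'weak': {R1, R2, R3} → strengths 0.1364, 0.4930, 0.3700
Aggregate via t-conorm [a + b − a·b]: 0.7242

0.724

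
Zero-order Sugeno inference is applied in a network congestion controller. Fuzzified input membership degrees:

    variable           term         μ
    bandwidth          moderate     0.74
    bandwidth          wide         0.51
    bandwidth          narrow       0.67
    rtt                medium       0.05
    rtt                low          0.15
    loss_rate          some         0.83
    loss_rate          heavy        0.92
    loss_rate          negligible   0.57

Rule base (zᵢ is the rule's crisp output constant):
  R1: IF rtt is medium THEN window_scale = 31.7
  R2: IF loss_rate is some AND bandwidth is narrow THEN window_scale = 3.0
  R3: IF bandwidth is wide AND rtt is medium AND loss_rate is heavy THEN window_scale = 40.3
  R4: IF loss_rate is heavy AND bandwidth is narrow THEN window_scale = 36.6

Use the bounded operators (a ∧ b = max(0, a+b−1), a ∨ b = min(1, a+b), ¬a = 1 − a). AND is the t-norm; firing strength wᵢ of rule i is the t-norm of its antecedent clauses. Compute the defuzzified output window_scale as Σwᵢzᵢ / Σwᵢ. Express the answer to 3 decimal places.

R1 (z=31.7): medium=0.05 → w = 0.05
R2 (z=3.0): some=0.83, narrow=0.67; AND[max(0, a+b−1)] → w = 0.50
R3 (z=40.3): wide=0.51, medium=0.05, heavy=0.92; AND[max(0, a+b−1)] → w = 0.00
R4 (z=36.6): heavy=0.92, narrow=0.67; AND[max(0, a+b−1)] → w = 0.59
Weighted average = (0.05·31.7 + 0.50·3.0 + 0.00·40.3 + 0.59·36.6) / (0.05 + 0.50 + 0.00 + 0.59)
  = 24.6790 / 1.1400 = 21.648

21.648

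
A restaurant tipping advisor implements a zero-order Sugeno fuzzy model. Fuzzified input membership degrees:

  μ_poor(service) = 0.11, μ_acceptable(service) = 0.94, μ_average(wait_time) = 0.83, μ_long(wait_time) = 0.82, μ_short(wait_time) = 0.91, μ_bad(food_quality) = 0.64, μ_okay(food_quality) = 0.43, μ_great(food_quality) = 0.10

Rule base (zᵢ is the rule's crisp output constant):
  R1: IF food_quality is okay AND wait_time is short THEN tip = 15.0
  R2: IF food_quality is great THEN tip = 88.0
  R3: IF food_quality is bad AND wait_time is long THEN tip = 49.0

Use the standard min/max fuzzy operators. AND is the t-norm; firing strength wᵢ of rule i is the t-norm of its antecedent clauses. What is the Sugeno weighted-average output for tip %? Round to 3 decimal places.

R1 (z=15.0): okay=0.43, short=0.91; AND[min(a, b)] → w = 0.43
R2 (z=88.0): great=0.10 → w = 0.10
R3 (z=49.0): bad=0.64, long=0.82; AND[min(a, b)] → w = 0.64
Weighted average = (0.43·15.0 + 0.10·88.0 + 0.64·49.0) / (0.43 + 0.10 + 0.64)
  = 46.6100 / 1.1700 = 39.838

39.838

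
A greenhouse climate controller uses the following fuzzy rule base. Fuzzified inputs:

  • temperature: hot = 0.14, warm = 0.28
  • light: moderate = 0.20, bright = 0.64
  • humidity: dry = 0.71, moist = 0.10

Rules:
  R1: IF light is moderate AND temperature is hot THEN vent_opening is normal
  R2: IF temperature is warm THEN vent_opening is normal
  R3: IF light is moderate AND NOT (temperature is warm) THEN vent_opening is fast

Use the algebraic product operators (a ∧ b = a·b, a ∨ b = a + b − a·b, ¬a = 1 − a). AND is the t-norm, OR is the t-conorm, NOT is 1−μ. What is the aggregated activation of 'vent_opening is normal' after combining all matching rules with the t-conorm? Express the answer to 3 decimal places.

0.300

R1: moderate=0.20, hot=0.14; AND[a·b] → w = 0.0280
R2: warm=0.28 → w = 0.2800
R3: moderate=0.20, ¬warm=1−0.28=0.72; AND[a·b] → w = 0.1440
Rules with consequent 'normal': {R1, R2} → strengths 0.0280, 0.2800
Aggregate via t-conorm [a + b − a·b]: 0.3002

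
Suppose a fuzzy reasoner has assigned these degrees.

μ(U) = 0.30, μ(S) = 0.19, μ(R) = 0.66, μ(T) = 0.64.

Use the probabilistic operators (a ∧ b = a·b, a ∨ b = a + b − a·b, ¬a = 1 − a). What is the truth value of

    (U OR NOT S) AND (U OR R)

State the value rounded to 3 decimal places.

NOT S = 1 − 0.1900 = 0.8100
U OR NOT S = a + b − a·b on (0.3000, 0.8100) = 0.8670
U OR R = a + b − a·b on (0.3000, 0.6600) = 0.7620
(U OR NOT S) AND (U OR R) = a·b on (0.8670, 0.7620) = 0.6607

0.661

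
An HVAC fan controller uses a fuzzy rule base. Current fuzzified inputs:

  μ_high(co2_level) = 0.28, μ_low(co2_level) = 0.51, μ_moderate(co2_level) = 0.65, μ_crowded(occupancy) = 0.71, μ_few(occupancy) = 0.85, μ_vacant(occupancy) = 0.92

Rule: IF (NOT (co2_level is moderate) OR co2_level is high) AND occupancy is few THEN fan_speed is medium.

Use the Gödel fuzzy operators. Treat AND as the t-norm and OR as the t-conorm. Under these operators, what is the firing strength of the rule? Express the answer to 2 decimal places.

firing strength: (¬moderate=1−0.65=0.35 OR high=0.28) = 0.35; AND[min(a, b)] with few=0.85 → w = 0.35

0.35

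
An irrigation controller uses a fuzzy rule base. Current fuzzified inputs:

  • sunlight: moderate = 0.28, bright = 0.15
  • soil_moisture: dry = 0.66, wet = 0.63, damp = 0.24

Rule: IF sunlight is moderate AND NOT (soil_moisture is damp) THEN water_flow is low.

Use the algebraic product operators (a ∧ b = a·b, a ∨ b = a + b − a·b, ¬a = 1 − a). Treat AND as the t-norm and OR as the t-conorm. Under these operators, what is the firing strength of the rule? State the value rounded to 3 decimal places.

firing strength: moderate=0.28, ¬damp=1−0.24=0.76; AND[a·b] → w = 0.2128

0.213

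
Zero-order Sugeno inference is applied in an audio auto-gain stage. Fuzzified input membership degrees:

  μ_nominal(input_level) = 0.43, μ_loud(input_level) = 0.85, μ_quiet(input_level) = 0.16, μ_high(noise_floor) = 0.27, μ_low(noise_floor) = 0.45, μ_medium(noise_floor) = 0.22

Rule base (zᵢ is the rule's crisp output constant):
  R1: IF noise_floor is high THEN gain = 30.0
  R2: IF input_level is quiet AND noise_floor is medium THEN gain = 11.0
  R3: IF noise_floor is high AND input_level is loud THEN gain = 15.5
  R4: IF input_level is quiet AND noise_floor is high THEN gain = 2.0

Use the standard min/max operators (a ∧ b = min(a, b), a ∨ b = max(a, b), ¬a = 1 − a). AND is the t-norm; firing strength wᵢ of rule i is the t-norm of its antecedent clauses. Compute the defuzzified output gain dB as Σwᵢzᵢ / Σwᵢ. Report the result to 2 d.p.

R1 (z=30.0): high=0.27 → w = 0.27
R2 (z=11.0): quiet=0.16, medium=0.22; AND[min(a, b)] → w = 0.16
R3 (z=15.5): high=0.27, loud=0.85; AND[min(a, b)] → w = 0.27
R4 (z=2.0): quiet=0.16, high=0.27; AND[min(a, b)] → w = 0.16
Weighted average = (0.27·30.0 + 0.16·11.0 + 0.27·15.5 + 0.16·2.0) / (0.27 + 0.16 + 0.27 + 0.16)
  = 14.3650 / 0.8600 = 16.70

16.70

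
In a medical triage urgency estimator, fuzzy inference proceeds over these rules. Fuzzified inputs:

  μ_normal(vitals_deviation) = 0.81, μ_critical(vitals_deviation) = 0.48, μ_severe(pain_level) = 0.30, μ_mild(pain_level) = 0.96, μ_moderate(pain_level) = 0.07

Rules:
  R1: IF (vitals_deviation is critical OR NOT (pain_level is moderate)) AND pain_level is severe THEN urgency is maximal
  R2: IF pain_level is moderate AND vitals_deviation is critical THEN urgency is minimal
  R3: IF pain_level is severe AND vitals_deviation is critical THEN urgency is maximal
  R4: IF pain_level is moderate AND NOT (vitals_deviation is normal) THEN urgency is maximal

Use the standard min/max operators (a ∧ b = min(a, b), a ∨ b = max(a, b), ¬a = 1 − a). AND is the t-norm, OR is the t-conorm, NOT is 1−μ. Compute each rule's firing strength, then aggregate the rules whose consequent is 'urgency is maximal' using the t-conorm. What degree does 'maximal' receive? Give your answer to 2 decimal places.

R1: (critical=0.48 OR ¬moderate=1−0.07=0.93) = 0.93; AND[min(a, b)] with severe=0.30 → w = 0.30
R2: moderate=0.07, critical=0.48; AND[min(a, b)] → w = 0.07
R3: severe=0.30, critical=0.48; AND[min(a, b)] → w = 0.30
R4: moderate=0.07, ¬normal=1−0.81=0.19; AND[min(a, b)] → w = 0.07
Rules with consequent 'maximal': {R1, R3, R4} → strengths 0.30, 0.30, 0.07
Aggregate via t-conorm [max(a, b)]: 0.30

0.30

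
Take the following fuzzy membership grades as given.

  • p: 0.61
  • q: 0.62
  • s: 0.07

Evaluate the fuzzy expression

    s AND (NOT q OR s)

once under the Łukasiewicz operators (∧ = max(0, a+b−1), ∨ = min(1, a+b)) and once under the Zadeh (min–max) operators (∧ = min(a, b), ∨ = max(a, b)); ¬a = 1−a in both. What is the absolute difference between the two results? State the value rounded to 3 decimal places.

Under Łukasiewicz:
  NOT q = 1 − 0.62 = 0.38
  NOT q OR s = min(1, a+b) on (0.38, 0.07) = 0.45
  s AND (NOT q OR s) = max(0, a+b−1) on (0.07, 0.45) = 0.00
  → value = 0.0000
Under Zadeh (min–max):
  NOT q = 1 − 0.62 = 0.38
  NOT q OR s = max(a, b) on (0.38, 0.07) = 0.38
  s AND (NOT q OR s) = min(a, b) on (0.07, 0.38) = 0.07
  → value = 0.0700
|0.0000 − 0.0700| = 0.070

0.070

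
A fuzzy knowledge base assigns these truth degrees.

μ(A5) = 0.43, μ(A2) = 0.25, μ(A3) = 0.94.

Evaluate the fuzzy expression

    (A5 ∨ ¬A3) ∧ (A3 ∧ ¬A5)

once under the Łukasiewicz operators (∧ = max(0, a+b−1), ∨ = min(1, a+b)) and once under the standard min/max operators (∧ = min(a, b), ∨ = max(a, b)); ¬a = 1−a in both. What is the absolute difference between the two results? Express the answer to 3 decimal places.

Under Łukasiewicz:
  ¬A3 = 1 − 0.94 = 0.06
  A5 ∨ ¬A3 = min(1, a+b) on (0.43, 0.06) = 0.49
  ¬A5 = 1 − 0.43 = 0.57
  A3 ∧ ¬A5 = max(0, a+b−1) on (0.94, 0.57) = 0.51
  (A5 ∨ ¬A3) ∧ (A3 ∧ ¬A5) = max(0, a+b−1) on (0.49, 0.51) = 0.00
  → value = 0.0000
Under standard min/max:
  ¬A3 = 1 − 0.94 = 0.06
  A5 ∨ ¬A3 = max(a, b) on (0.43, 0.06) = 0.43
  ¬A5 = 1 − 0.43 = 0.57
  A3 ∧ ¬A5 = min(a, b) on (0.94, 0.57) = 0.57
  (A5 ∨ ¬A3) ∧ (A3 ∧ ¬A5) = min(a, b) on (0.43, 0.57) = 0.43
  → value = 0.4300
|0.0000 − 0.4300| = 0.430

0.430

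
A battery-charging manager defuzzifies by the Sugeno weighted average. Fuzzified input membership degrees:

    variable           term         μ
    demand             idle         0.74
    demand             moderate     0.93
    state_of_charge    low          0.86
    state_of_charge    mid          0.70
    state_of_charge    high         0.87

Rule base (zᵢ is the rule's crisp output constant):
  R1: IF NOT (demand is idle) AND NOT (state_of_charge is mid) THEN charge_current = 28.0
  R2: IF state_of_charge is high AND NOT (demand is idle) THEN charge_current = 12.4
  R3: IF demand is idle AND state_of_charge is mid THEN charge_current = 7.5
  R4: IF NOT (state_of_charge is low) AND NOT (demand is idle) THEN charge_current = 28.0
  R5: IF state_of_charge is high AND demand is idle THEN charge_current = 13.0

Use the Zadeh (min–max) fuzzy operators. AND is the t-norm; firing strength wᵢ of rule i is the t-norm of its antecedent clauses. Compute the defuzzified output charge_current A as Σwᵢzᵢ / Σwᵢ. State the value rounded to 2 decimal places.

R1 (z=28.0): ¬idle=1−0.74=0.26, ¬mid=1−0.70=0.30; AND[min(a, b)] → w = 0.26
R2 (z=12.4): high=0.87, ¬idle=1−0.74=0.26; AND[min(a, b)] → w = 0.26
R3 (z=7.5): idle=0.74, mid=0.70; AND[min(a, b)] → w = 0.70
R4 (z=28.0): ¬low=1−0.86=0.14, ¬idle=1−0.74=0.26; AND[min(a, b)] → w = 0.14
R5 (z=13.0): high=0.87, idle=0.74; AND[min(a, b)] → w = 0.74
Weighted average = (0.26·28.0 + 0.26·12.4 + 0.70·7.5 + 0.14·28.0 + 0.74·13.0) / (0.26 + 0.26 + 0.70 + 0.14 + 0.74)
  = 29.2940 / 2.1000 = 13.95

13.95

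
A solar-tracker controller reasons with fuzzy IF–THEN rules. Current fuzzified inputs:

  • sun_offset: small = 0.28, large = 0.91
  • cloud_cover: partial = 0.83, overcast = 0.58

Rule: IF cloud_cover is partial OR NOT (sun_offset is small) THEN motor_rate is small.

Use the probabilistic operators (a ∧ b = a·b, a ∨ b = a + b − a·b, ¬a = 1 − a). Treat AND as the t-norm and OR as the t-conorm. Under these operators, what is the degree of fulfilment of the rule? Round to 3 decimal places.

0.952

firing strength: partial=0.83, ¬small=1−0.28=0.72; OR[a + b − a·b] → w = 0.9524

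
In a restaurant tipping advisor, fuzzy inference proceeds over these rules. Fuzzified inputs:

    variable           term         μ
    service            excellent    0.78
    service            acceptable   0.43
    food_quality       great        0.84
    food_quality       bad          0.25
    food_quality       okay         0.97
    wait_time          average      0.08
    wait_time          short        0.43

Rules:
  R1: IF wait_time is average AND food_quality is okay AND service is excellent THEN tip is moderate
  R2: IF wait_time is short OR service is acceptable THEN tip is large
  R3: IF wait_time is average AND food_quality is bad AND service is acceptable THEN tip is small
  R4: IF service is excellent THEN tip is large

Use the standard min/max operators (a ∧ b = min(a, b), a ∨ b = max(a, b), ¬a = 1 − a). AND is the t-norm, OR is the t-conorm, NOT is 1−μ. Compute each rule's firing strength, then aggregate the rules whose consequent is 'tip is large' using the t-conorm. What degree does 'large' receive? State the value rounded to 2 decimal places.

0.78

R1: average=0.08, okay=0.97, excellent=0.78; AND[min(a, b)] → w = 0.08
R2: short=0.43, acceptable=0.43; OR[max(a, b)] → w = 0.43
R3: average=0.08, bad=0.25, acceptable=0.43; AND[min(a, b)] → w = 0.08
R4: excellent=0.78 → w = 0.78
Rules with consequent 'large': {R2, R4} → strengths 0.43, 0.78
Aggregate via t-conorm [max(a, b)]: 0.78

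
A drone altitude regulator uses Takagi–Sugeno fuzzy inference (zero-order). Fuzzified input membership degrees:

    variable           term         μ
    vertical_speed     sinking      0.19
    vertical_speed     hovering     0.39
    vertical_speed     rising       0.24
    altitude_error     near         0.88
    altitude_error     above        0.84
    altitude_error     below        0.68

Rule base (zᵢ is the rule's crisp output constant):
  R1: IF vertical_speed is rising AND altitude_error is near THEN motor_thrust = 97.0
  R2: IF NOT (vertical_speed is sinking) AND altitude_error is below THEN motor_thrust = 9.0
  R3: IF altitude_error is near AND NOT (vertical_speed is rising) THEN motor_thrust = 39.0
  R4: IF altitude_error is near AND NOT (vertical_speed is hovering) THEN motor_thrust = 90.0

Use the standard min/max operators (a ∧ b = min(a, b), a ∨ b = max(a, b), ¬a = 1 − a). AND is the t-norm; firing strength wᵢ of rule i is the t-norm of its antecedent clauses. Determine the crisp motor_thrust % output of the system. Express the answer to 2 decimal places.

R1 (z=97.0): rising=0.24, near=0.88; AND[min(a, b)] → w = 0.24
R2 (z=9.0): ¬sinking=1−0.19=0.81, below=0.68; AND[min(a, b)] → w = 0.68
R3 (z=39.0): near=0.88, ¬rising=1−0.24=0.76; AND[min(a, b)] → w = 0.76
R4 (z=90.0): near=0.88, ¬hovering=1−0.39=0.61; AND[min(a, b)] → w = 0.61
Weighted average = (0.24·97.0 + 0.68·9.0 + 0.76·39.0 + 0.61·90.0) / (0.24 + 0.68 + 0.76 + 0.61)
  = 113.9400 / 2.2900 = 49.76

49.76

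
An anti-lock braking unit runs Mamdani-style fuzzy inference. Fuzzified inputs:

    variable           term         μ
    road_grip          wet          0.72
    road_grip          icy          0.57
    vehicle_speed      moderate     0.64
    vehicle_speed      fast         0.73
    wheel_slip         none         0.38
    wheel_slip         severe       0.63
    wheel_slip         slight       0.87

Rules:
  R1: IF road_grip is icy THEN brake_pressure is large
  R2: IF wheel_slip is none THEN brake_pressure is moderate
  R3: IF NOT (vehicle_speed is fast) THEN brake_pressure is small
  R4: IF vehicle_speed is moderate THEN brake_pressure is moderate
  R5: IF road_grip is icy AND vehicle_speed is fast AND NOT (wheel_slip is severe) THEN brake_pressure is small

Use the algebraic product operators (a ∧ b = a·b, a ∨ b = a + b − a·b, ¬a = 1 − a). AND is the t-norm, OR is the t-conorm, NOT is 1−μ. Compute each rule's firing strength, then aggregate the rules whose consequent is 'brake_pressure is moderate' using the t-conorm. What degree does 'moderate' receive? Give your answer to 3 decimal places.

R1: icy=0.57 → w = 0.5700
R2: none=0.38 → w = 0.3800
R3: ¬fast=1−0.73=0.27 → w = 0.2700
R4: moderate=0.64 → w = 0.6400
R5: icy=0.57, fast=0.73, ¬severe=1−0.63=0.37; AND[a·b] → w = 0.1540
Rules with consequent 'moderate': {R2, R4} → strengths 0.3800, 0.6400
Aggregate via t-conorm [a + b − a·b]: 0.7768

0.777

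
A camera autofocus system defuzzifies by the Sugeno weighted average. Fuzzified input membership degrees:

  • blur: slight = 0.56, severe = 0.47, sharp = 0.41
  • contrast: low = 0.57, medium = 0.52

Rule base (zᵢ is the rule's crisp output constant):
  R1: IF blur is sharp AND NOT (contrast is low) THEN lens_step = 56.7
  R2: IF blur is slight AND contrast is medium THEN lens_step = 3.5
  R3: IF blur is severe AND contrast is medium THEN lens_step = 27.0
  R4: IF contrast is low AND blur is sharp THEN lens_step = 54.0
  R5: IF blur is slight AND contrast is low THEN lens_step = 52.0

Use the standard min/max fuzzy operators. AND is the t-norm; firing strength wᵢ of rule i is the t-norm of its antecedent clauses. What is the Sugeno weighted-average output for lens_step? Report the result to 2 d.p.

R1 (z=56.7): sharp=0.41, ¬low=1−0.57=0.43; AND[min(a, b)] → w = 0.41
R2 (z=3.5): slight=0.56, medium=0.52; AND[min(a, b)] → w = 0.52
R3 (z=27.0): severe=0.47, medium=0.52; AND[min(a, b)] → w = 0.47
R4 (z=54.0): low=0.57, sharp=0.41; AND[min(a, b)] → w = 0.41
R5 (z=52.0): slight=0.56, low=0.57; AND[min(a, b)] → w = 0.56
Weighted average = (0.41·56.7 + 0.52·3.5 + 0.47·27.0 + 0.41·54.0 + 0.56·52.0) / (0.41 + 0.52 + 0.47 + 0.41 + 0.56)
  = 89.0170 / 2.3700 = 37.56

37.56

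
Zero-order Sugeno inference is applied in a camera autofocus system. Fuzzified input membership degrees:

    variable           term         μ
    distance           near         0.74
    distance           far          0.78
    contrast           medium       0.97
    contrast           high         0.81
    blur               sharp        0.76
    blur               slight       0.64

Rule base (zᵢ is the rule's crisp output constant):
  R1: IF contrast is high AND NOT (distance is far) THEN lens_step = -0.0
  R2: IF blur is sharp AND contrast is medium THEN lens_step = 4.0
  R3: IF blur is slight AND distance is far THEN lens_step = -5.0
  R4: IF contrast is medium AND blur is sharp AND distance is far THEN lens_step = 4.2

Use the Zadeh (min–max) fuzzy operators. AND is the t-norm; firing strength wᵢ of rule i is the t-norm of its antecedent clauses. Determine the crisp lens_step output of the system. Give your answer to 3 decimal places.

R1 (z=-0.0): high=0.81, ¬far=1−0.78=0.22; AND[min(a, b)] → w = 0.22
R2 (z=4.0): sharp=0.76, medium=0.97; AND[min(a, b)] → w = 0.76
R3 (z=-5.0): slight=0.64, far=0.78; AND[min(a, b)] → w = 0.64
R4 (z=4.2): medium=0.97, sharp=0.76, far=0.78; AND[min(a, b)] → w = 0.76
Weighted average = (0.22·-0.0 + 0.76·4.0 + 0.64·-5.0 + 0.76·4.2) / (0.22 + 0.76 + 0.64 + 0.76)
  = 3.0320 / 2.3800 = 1.274

1.274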